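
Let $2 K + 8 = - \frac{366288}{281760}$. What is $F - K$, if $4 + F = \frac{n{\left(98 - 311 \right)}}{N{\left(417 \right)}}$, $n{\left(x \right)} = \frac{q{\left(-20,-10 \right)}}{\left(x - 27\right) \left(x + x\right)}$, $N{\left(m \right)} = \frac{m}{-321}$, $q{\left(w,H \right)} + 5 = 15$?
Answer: $\frac{4618157}{7105680} \approx 0.64992$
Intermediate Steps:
$q{\left(w,H \right)} = 10$ ($q{\left(w,H \right)} = -5 + 15 = 10$)
$N{\left(m \right)} = - \frac{m}{321}$ ($N{\left(m \right)} = m \left(- \frac{1}{321}\right) = - \frac{m}{321}$)
$n{\left(x \right)} = \frac{5}{x \left(-27 + x\right)}$ ($n{\left(x \right)} = \frac{10}{\left(x - 27\right) \left(x + x\right)} = \frac{10}{\left(-27 + x\right) 2 x} = \frac{10}{2 x \left(-27 + x\right)} = 10 \frac{1}{2 x \left(-27 + x\right)} = \frac{5}{x \left(-27 + x\right)}$)
$K = - \frac{93}{20}$ ($K = -4 + \frac{\left(-366288\right) \frac{1}{281760}}{2} = -4 + \frac{1}{2} \left(- \frac{13}{10}\right) = -4 - \frac{13}{20} = - \frac{93}{20} \approx -4.65$)
$F = - \frac{5684651}{1421136}$ ($F = -4 + \frac{5 \frac{1}{98 - 311} \frac{1}{-27 + \left(98 - 311\right)}}{\left(- \frac{1}{321}\right) 417} = -4 + \frac{5 \frac{1}{98 - 311} \frac{1}{-27 + \left(98 - 311\right)}}{- \frac{139}{107}} = -4 + \frac{5}{\left(-213\right) \left(-27 - 213\right)} \left(- \frac{107}{139}\right) = -4 + 5 \left(- \frac{1}{213}\right) \frac{1}{-240} \left(- \frac{107}{139}\right) = -4 + 5 \left(- \frac{1}{213}\right) \left(- \frac{1}{240}\right) \left(- \frac{107}{139}\right) = -4 + \frac{1}{10224} \left(- \frac{107}{139}\right) = -4 - \frac{107}{1421136} = - \frac{5684651}{1421136} \approx -4.0001$)
$F - K = - \frac{5684651}{1421136} - - \frac{93}{20} = - \frac{5684651}{1421136} + \frac{93}{20} = \frac{4618157}{7105680}$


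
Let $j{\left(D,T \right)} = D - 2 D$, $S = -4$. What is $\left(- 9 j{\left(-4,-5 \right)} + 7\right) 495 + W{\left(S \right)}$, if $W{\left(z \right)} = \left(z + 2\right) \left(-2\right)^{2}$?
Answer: $-14363$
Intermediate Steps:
$W{\left(z \right)} = 8 + 4 z$ ($W{\left(z \right)} = \left(2 + z\right) 4 = 8 + 4 z$)
$j{\left(D,T \right)} = - D$
$\left(- 9 j{\left(-4,-5 \right)} + 7\right) 495 + W{\left(S \right)} = \left(- 9 \left(\left(-1\right) \left(-4\right)\right) + 7\right) 495 + \left(8 + 4 \left(-4\right)\right) = \left(\left(-9\right) 4 + 7\right) 495 + \left(8 - 16\right) = \left(-36 + 7\right) 495 - 8 = \left(-29\right) 495 - 8 = -14355 - 8 = -14363$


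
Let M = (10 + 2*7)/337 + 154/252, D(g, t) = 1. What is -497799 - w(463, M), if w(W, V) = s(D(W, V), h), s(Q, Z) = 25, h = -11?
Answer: -497824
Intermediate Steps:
M = 4139/6066 (M = (10 + 14)*(1/337) + 154*(1/252) = 24*(1/337) + 11/18 = 24/337 + 11/18 = 4139/6066 ≈ 0.68233)
w(W, V) = 25
-497799 - w(463, M) = -497799 - 1*25 = -497799 - 25 = -497824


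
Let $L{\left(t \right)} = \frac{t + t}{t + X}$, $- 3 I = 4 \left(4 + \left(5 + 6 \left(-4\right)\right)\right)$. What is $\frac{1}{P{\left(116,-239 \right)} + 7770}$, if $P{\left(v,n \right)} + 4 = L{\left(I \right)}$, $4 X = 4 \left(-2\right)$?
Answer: $\frac{9}{69914} \approx 0.00012873$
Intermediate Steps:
$X = -2$ ($X = \frac{4 \left(-2\right)}{4} = \frac{1}{4} \left(-8\right) = -2$)
$I = 20$ ($I = - \frac{4 \left(4 + \left(5 + 6 \left(-4\right)\right)\right)}{3} = - \frac{4 \left(4 + \left(5 - 24\right)\right)}{3} = - \frac{4 \left(4 - 19\right)}{3} = - \frac{4 \left(-15\right)}{3} = \left(- \frac{1}{3}\right) \left(-60\right) = 20$)
$L{\left(t \right)} = \frac{2 t}{-2 + t}$ ($L{\left(t \right)} = \frac{t + t}{t - 2} = \frac{2 t}{-2 + t}$)
$P{\left(v,n \right)} = - \frac{16}{9}$ ($P{\left(v,n \right)} = -4 + 2 \cdot 20 \frac{1}{-2 + 20} = -4 + 2 \cdot 20 \cdot \frac{1}{18} = -4 + \frac{20}{9} = - \frac{16}{9}$)
$\frac{1}{P{\left(116,-239 \right)} + 7770} = \frac{1}{- \frac{16}{9} + 7770} = \frac{1}{\frac{69914}{9}} = \frac{9}{69914}$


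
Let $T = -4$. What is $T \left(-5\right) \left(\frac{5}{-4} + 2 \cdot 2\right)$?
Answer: $55$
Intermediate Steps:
$T \left(-5\right) \left(\frac{5}{-4} + 2 \cdot 2\right) = \left(-4\right) \left(-5\right) \left(\frac{5}{-4} + 2 \cdot 2\right) = 20 \left(5 \left(- \frac{1}{4}\right) + 4\right) = 20 \left(- \frac{5}{4} + 4\right) = 20 \cdot \frac{11}{4} = 55$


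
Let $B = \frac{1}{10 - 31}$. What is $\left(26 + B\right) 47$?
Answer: $\frac{25615}{21} \approx 1219.8$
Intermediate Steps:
$B = - \frac{1}{21}$ ($B = \frac{1}{-21} = - \frac{1}{21} \approx -0.047619$)
$\left(26 + B\right) 47 = \left(26 - \frac{1}{21}\right) 47 = \frac{545}{21} \cdot 47 = \frac{25615}{21}$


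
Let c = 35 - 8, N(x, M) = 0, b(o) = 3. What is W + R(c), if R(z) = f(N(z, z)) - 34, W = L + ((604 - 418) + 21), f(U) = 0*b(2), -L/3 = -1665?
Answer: 5168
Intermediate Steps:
L = 4995 (L = -3*(-1665) = 4995)
f(U) = 0 (f(U) = 0*3 = 0)
W = 5202 (W = 4995 + ((604 - 418) + 21) = 4995 + (186 + 21) = 4995 + 207 = 5202)
c = 27
R(z) = -34 (R(z) = 0 - 34 = -34)
W + R(c) = 5202 - 34 = 5168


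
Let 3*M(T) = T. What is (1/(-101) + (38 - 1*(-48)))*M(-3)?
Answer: -8685/101 ≈ -85.990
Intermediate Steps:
M(T) = T/3
(1/(-101) + (38 - 1*(-48)))*M(-3) = (1/(-101) + (38 - 1*(-48)))*((1/3)*(-3)) = (-1/101 + (38 + 48))*(-1) = (-1/101 + 86)*(-1) = (8685/101)*(-1) = -8685/101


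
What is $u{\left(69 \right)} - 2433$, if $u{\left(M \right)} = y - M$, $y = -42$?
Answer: $-2544$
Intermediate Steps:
$u{\left(M \right)} = -42 - M$
$u{\left(69 \right)} - 2433 = \left(-42 - 69\right) - 2433 = -111 - 2433 = -2544$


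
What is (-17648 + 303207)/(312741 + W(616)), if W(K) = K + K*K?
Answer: 285559/692813 ≈ 0.41217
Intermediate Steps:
W(K) = K + K²
(-17648 + 303207)/(312741 + W(616)) = (-17648 + 303207)/(312741 + 616*(1 + 616)) = 285559/(312741 + 616*617) = 285559/(312741 + 380072) = 285559/692813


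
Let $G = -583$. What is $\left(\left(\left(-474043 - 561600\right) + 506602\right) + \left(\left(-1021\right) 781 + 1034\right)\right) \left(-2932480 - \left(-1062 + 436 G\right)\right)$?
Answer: $3548422059840$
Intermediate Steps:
$\left(\left(\left(-474043 - 561600\right) + 506602\right) + \left(\left(-1021\right) 781 + 1034\right)\right) \left(-2932480 - \left(-1062 + 436 G\right)\right) = \left(\left(\left(-474043 - 561600\right) + 506602\right) + \left(\left(-1021\right) 781 + 1034\right)\right) \left(-2932480 + \left(1062 - -254188\right)\right) = \left(\left(-1035643 + 506602\right) + \left(-797401 + 1034\right)\right) \left(-2932480 + \left(1062 + 254188\right)\right) = \left(-529041 - 796367\right) \left(-2932480 + 255250\right) = \left(-1325408\right) \left(-2677230\right) = 3548422059840$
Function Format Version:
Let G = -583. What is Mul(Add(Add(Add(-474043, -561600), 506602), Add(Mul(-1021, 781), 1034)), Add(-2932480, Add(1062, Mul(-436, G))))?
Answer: 3548422059840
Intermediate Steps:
Mul(Add(Add(Add(-474043, -561600), 506602), Add(Mul(-1021, 781), 1034)), Add(-2932480, Add(1062, Mul(-436, G)))) = Mul(Add(Add(Add(-474043, -561600), 506602), Add(Mul(-1021, 781), 1034)), Add(-2932480, Add(1062, Mul(-436, -583)))) = Mul(Add(Add(-1035643, 506602), Add(-797401, 1034)), Add(-2932480, Add(1062, 254188))) = Mul(Add(-529041, -796367), Add(-2932480, 255250)) = Mul(-1325408, -2677230) = 3548422059840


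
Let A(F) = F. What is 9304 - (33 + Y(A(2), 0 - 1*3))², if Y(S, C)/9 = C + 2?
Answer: 8728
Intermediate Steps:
Y(S, C) = 18 + 9*C (Y(S, C) = 9*(C + 2) = 9*(2 + C) = 18 + 9*C)
9304 - (33 + Y(A(2), 0 - 1*3))² = 9304 - (33 + (18 + 9*(0 - 1*3)))² = 9304 - (33 + (18 + 9*(0 - 3)))² = 9304 - (33 + (18 + 9*(-3)))² = 9304 - (33 + (18 - 27))² = 9304 - (33 - 9)² = 9304 - 1*24² = 9304 - 1*576 = 9304 - 576 = 8728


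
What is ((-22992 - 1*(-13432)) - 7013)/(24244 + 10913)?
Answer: -16573/35157 ≈ -0.47140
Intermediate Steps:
((-22992 - 1*(-13432)) - 7013)/(24244 + 10913) = ((-22992 + 13432) - 7013)/35157 = (-9560 - 7013)*(1/35157) = -16573*1/35157 = -16573/35157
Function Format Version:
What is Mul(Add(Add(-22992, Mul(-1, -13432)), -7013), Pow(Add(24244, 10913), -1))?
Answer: Rational(-16573, 35157) ≈ -0.47140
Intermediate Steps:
Mul(Add(Add(-22992, Mul(-1, -13432)), -7013), Pow(Add(24244, 10913), -1)) = Mul(Add(Add(-22992, 13432), -7013), Pow(35157, -1)) = Mul(Add(-9560, -7013), Rational(1, 35157)) = Mul(-16573, Rational(1, 35157)) = Rational(-16573, 35157)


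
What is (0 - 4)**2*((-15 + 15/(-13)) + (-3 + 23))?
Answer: 800/13 ≈ 61.538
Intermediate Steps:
(0 - 4)**2*((-15 + 15/(-13)) + (-3 + 23)) = (-4)**2*((-15 + 15*(-1/13)) + 20) = 16*((-15 - 15/13) + 20) = 16*(-210/13 + 20) = 16*(50/13) = 800/13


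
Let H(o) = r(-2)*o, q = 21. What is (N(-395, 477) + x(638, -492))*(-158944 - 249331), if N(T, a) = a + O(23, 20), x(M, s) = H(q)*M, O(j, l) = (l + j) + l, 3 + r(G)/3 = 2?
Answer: 16189736850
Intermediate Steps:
r(G) = -3 (r(G) = -9 + 3*2 = -9 + 6 = -3)
O(j, l) = j + 2*l (O(j, l) = (j + l) + l = j + 2*l)
H(o) = -3*o
x(M, s) = -63*M (x(M, s) = (-3*21)*M = -63*M)
N(T, a) = 63 + a (N(T, a) = a + (23 + 2*20) = a + (23 + 40) = a + 63 = 63 + a)
(N(-395, 477) + x(638, -492))*(-158944 - 249331) = ((63 + 477) - 63*638)*(-158944 - 249331) = (540 - 40194)*(-408275) = -39654*(-408275) = 16189736850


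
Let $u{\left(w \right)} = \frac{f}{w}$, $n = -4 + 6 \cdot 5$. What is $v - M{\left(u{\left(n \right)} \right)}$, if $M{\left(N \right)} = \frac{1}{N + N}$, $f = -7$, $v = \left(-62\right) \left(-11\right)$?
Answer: $\frac{4787}{7} \approx 683.86$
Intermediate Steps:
$v = 682$
$n = 26$ ($n = -4 + 30 = 26$)
$u{\left(w \right)} = - \frac{7}{w}$
$M{\left(N \right)} = \frac{1}{2 N}$
$v - M{\left(u{\left(n \right)} \right)} = 682 - \frac{1}{2 \left(- \frac{7}{26}\right)} = 682 - \frac{1}{2} \left(- \frac{26}{7}\right) = 682 - - \frac{13}{7} = 682 + \frac{13}{7} = \frac{4787}{7}$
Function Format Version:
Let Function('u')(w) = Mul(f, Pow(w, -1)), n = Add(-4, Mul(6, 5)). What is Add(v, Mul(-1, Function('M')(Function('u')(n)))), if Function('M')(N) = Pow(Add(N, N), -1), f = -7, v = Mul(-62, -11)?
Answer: Rational(4787, 7) ≈ 683.86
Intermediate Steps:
v = 682
n = 26 (n = Add(-4, 30) = 26)
Function('u')(w) = Mul(-7, Pow(w, -1))
Function('M')(N) = Mul(Rational(1, 2), Pow(N, -1)) (Function('M')(N) = Pow(Mul(2, N), -1) = Mul(Rational(1, 2), Pow(N, -1)))
Add(v, Mul(-1, Function('M')(Function('u')(n)))) = Add(682, Mul(-1, Mul(Rational(1, 2), Pow(Mul(-7, Pow(26, -1)), -1)))) = Add(682, Mul(-1, Mul(Rational(1, 2), Pow(Mul(-7, Rational(1, 26)), -1)))) = Add(682, Mul(-1, Mul(Rational(1, 2), Pow(Rational(-7, 26), -1)))) = Add(682, Mul(-1, Mul(Rational(1, 2), Rational(-26, 7)))) = Add(682, Mul(-1, Rational(-13, 7))) = Add(682, Rational(13, 7)) = Rational(4787, 7)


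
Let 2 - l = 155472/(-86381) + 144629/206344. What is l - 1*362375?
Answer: -6458989624648153/17824201064 ≈ -3.6237e+5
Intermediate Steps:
l = 55235918847/17824201064 (l = 2 - (155472/(-86381) + 144629/206344) = 2 - (155472*(-1/86381) + 144629*(1/206344)) = 2 - (-155472/86381 + 144629/206344) = 2 - 1*(-19587516719/17824201064) = 2 + 19587516719/17824201064 = 55235918847/17824201064 ≈ 3.0989)
l - 1*362375 = 55235918847/17824201064 - 1*362375 = 55235918847/17824201064 - 362375 = -6458989624648153/17824201064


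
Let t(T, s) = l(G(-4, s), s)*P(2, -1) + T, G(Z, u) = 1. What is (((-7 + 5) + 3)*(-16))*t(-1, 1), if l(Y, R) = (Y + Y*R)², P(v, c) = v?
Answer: -112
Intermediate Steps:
l(Y, R) = (Y + R*Y)²
t(T, s) = T + 2*(1 + s)² (t(T, s) = (1²*(1 + s)²)*2 + T = (1*(1 + s)²)*2 + T = (1 + s)²*2 + T = 2*(1 + s)² + T = T + 2*(1 + s)²)
(((-7 + 5) + 3)*(-16))*t(-1, 1) = (((-7 + 5) + 3)*(-16))*(-1 + 2*(1 + 1)²) = ((-2 + 3)*(-16))*(-1 + 2*2²) = (1*(-16))*(-1 + 2*4) = -16*(-1 + 8) = -16*7 = -112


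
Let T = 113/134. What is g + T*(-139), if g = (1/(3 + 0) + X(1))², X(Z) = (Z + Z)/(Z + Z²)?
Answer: -139219/1206 ≈ -115.44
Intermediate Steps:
T = 113/134 (T = 113*(1/134) = 113/134 ≈ 0.84328)
X(Z) = 2*Z/(Z + Z²) (X(Z) = (2*Z)/(Z + Z²) = 2*Z/(Z + Z²))
g = 16/9 (g = (1/(3 + 0) + 2/(1 + 1))² = (1/3 + 2/2)² = (⅓ + 2*(½))² = (⅓ + 1)² = (4/3)² = 16/9 ≈ 1.7778)
g + T*(-139) = 16/9 + (113/134)*(-139) = 16/9 - 15707/134 = -139219/1206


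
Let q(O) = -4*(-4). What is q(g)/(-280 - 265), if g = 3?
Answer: -16/545 ≈ -0.029358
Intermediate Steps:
q(O) = 16
q(g)/(-280 - 265) = 16/(-280 - 265) = 16/(-545) = -1/545*16 = -16/545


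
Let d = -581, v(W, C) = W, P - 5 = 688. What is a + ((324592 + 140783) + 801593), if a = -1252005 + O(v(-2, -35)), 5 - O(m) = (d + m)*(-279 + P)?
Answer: 256330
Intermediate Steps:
P = 693 (P = 5 + 688 = 693)
O(m) = 240539 - 414*m (O(m) = 5 - (-581 + m)*(-279 + 693) = 5 - (-581 + m)*414 = 5 - (-240534 + 414*m) = 5 + (240534 - 414*m) = 240539 - 414*m)
a = -1010638 (a = -1252005 + (240539 - 414*(-2)) = -1252005 + (240539 + 828) = -1252005 + 241367 = -1010638)
a + ((324592 + 140783) + 801593) = -1010638 + ((324592 + 140783) + 801593) = -1010638 + (465375 + 801593) = -1010638 + 1266968 = 256330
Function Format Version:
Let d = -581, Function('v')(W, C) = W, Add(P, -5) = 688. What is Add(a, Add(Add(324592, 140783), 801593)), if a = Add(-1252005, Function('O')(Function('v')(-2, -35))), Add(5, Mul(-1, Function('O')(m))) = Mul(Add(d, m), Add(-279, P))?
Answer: 256330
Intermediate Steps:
P = 693 (P = Add(5, 688) = 693)
Function('O')(m) = Add(240539, Mul(-414, m)) (Function('O')(m) = Add(5, Mul(-1, Mul(Add(-581, m), Add(-279, 693)))) = Add(5, Mul(-1, Mul(Add(-581, m), 414))) = Add(5, Mul(-1, Add(-240534, Mul(414, m)))) = Add(5, Add(240534, Mul(-414, m))) = Add(240539, Mul(-414, m)))
a = -1010638 (a = Add(-1252005, Add(240539, Mul(-414, -2))) = Add(-1252005, Add(240539, 828)) = Add(-1252005, 241367) = -1010638)
Add(a, Add(Add(324592, 140783), 801593)) = Add(-1010638, Add(Add(324592, 140783), 801593)) = Add(-1010638, Add(465375, 801593)) = Add(-1010638, 1266968) = 256330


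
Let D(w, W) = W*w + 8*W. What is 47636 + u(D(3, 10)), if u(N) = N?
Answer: 47746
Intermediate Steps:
D(w, W) = 8*W + W*w
47636 + u(D(3, 10)) = 47636 + 10*(8 + 3) = 47636 + 10*11 = 47636 + 110 = 47746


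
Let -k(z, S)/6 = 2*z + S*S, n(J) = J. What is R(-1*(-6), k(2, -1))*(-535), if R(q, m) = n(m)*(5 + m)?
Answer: -401250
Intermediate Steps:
k(z, S) = -12*z - 6*S² (k(z, S) = -6*(2*z + S*S) = -6*(2*z + S²) = -6*(S² + 2*z) = -12*z - 6*S²)
R(q, m) = m*(5 + m)
R(-1*(-6), k(2, -1))*(-535) = ((-12*2 - 6*(-1)²)*(5 + (-12*2 - 6*(-1)²)))*(-535) = ((-24 - 6*1)*(5 + (-24 - 6*1)))*(-535) = ((-24 - 6)*(5 + (-24 - 6)))*(-535) = -30*(5 - 30)*(-535) = -30*(-25)*(-535) = 750*(-535) = -401250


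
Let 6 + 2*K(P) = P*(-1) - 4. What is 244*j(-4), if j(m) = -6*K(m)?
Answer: 4392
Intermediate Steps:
K(P) = -5 - P/2 (K(P) = -3 + (P*(-1) - 4)/2 = -3 + (-P - 4)/2 = -3 + (-4 - P)/2 = -3 + (-2 - P/2) = -5 - P/2)
j(m) = 30 + 3*m (j(m) = -6*(-5 - m/2) = 30 + 3*m)
244*j(-4) = 244*(30 + 3*(-4)) = 244*(30 - 12) = 244*18 = 4392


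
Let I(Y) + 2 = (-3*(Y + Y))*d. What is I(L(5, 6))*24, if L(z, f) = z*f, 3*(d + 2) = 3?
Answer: 4272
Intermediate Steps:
d = -1 (d = -2 + (⅓)*3 = -2 + 1 = -1)
L(z, f) = f*z
I(Y) = -2 + 6*Y (I(Y) = -2 - 3*(Y + Y)*(-1) = -2 - 6*Y*(-1) = -2 + 6*Y)
I(L(5, 6))*24 = (-2 + 6*(6*5))*24 = (-2 + 6*30)*24 = (-2 + 180)*24 = 178*24 = 4272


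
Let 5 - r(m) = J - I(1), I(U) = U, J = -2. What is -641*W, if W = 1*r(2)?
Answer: -5128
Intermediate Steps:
r(m) = 8 (r(m) = 5 - (-2 - 1*1) = 5 - (-2 - 1) = 5 - 1*(-3) = 5 + 3 = 8)
W = 8 (W = 1*8 = 8)
-641*W = -641*8 = -5128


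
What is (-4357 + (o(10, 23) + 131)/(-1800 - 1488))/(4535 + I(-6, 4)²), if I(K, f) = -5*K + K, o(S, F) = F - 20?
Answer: -7162975/8402484 ≈ -0.85248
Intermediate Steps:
o(S, F) = -20 + F
I(K, f) = -4*K
(-4357 + (o(10, 23) + 131)/(-1800 - 1488))/(4535 + I(-6, 4)²) = (-4357 + ((-20 + 23) + 131)/(-1800 - 1488))/(4535 + (-4*(-6))²) = (-4357 + (3 + 131)/(-3288))/(4535 + 24²) = (-4357 + 134*(-1/3288))/(4535 + 576) = (-4357 - 67/1644)/5111 = -7162975/1644*1/5111 = -7162975/8402484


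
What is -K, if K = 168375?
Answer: -168375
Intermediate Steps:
-K = -1*168375 = -168375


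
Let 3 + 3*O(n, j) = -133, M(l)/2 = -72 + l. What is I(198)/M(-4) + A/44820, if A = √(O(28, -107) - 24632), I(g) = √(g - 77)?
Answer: -11/152 + I*√13881/33615 ≈ -0.072368 + 0.0035049*I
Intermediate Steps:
M(l) = -144 + 2*l (M(l) = 2*(-72 + l) = -144 + 2*l)
O(n, j) = -136/3 (O(n, j) = -1 + (⅓)*(-133) = -1 - 133/3 = -136/3)
I(g) = √(-77 + g)
A = 4*I*√13881/3 (A = √(-136/3 - 24632) = √(-74032/3) = 4*I*√13881/3 ≈ 157.09*I)
I(198)/M(-4) + A/44820 = √(-77 + 198)/(-144 + 2*(-4)) + (4*I*√13881/3)/44820 = √121/(-144 - 8) + (4*I*√13881/3)*(1/44820) = 11/(-152) + I*√13881/33615 = 11*(-1/152) + I*√13881/33615 = -11/152 + I*√13881/33615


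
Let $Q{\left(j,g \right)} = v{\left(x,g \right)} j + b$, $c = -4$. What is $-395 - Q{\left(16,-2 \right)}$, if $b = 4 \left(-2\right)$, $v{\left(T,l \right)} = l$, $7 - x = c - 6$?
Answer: $-355$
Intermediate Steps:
$x = 17$ ($x = 7 - \left(-4 - 6\right) = 7 - -10 = 7 + 10 = 17$)
$b = -8$
$Q{\left(j,g \right)} = -8 + g j$ ($Q{\left(j,g \right)} = g j - 8 = -8 + g j$)
$-395 - Q{\left(16,-2 \right)} = -395 - \left(-8 - 32\right) = -395 - -40 = -395 + 40 = -355$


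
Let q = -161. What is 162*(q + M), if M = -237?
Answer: -64476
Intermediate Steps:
162*(q + M) = 162*(-161 - 237) = 162*(-398) = -64476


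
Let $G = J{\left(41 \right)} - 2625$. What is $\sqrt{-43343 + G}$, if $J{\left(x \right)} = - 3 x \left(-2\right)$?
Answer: $i \sqrt{45722} \approx 213.83 i$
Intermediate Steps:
$J{\left(x \right)} = 6 x$
$G = -2379$ ($G = 6 \cdot 41 - 2625 = 246 - 2625 = -2379$)
$\sqrt{-43343 + G} = \sqrt{-43343 - 2379} = \sqrt{-45722} = i \sqrt{45722}$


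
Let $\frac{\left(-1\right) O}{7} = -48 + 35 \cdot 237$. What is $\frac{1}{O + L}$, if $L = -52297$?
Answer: $- \frac{1}{110026} \approx -9.0888 \cdot 10^{-6}$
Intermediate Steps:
$O = -57729$ ($O = - 7 \left(-48 + 35 \cdot 237\right) = - 7 \left(-48 + 8295\right) = \left(-7\right) 8247 = -57729$)
$\frac{1}{O + L} = \frac{1}{-57729 - 52297} = \frac{1}{-110026} = - \frac{1}{110026}$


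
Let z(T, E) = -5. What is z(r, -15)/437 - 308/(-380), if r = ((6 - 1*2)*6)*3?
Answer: 1746/2185 ≈ 0.79908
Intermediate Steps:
r = 72 (r = ((6 - 2)*6)*3 = (4*6)*3 = 24*3 = 72)
z(r, -15)/437 - 308/(-380) = -5/437 - 308/(-380) = -5*1/437 - 308*(-1/380) = -5/437 + 77/95 = 1746/2185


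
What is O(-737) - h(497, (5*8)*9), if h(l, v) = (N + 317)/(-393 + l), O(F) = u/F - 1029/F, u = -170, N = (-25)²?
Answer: -25889/3484 ≈ -7.4308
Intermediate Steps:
N = 625
O(F) = -1199/F (O(F) = -170/F - 1029/F = -1199/F)
h(l, v) = 942/(-393 + l) (h(l, v) = (625 + 317)/(-393 + l) = 942/(-393 + l))
O(-737) - h(497, (5*8)*9) = -1199/(-737) - 942/(-393 + 497) = -1199*(-1/737) - 942/104 = 109/67 - 942/104 = 109/67 - 1*471/52 = 109/67 - 471/52 = -25889/3484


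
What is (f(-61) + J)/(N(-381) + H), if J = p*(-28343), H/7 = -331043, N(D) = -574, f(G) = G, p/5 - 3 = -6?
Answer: -425084/2317875 ≈ -0.18339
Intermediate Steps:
p = -15 (p = 15 + 5*(-6) = 15 - 30 = -15)
H = -2317301 (H = 7*(-331043) = -2317301)
J = 425145 (J = -15*(-28343) = 425145)
(f(-61) + J)/(N(-381) + H) = (-61 + 425145)/(-574 - 2317301) = 425084/(-2317875) = 425084*(-1/2317875) = -425084/2317875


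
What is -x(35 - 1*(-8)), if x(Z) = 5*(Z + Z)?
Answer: -430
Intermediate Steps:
x(Z) = 10*Z (x(Z) = 5*(2*Z) = 10*Z)
-x(35 - 1*(-8)) = -10*(35 - 1*(-8)) = -10*(35 + 8) = -10*43 = -1*430 = -430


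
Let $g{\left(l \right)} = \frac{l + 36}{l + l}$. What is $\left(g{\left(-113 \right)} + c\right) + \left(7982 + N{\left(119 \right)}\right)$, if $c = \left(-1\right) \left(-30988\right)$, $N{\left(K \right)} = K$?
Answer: $\frac{8834191}{226} \approx 39089.0$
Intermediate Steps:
$c = 30988$
$g{\left(l \right)} = \frac{36 + l}{2 l}$
$\left(g{\left(-113 \right)} + c\right) + \left(7982 + N{\left(119 \right)}\right) = \left(\frac{36 - 113}{2 \left(-113\right)} + 30988\right) + \left(7982 + 119\right) = \left(\frac{1}{2} \left(- \frac{1}{113}\right) \left(-77\right) + 30988\right) + 8101 = \left(\frac{77}{226} + 30988\right) + 8101 = \frac{7003365}{226} + 8101 = \frac{8834191}{226}$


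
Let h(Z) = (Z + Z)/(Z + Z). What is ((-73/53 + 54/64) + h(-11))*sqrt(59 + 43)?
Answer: 791*sqrt(102)/1696 ≈ 4.7103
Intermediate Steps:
h(Z) = 1 (h(Z) = (2*Z)/((2*Z)) = (2*Z)*(1/(2*Z)) = 1)
((-73/53 + 54/64) + h(-11))*sqrt(59 + 43) = ((-73/53 + 54/64) + 1)*sqrt(59 + 43) = ((-73*1/53 + 54*(1/64)) + 1)*sqrt(102) = ((-73/53 + 27/32) + 1)*sqrt(102) = (-905/1696 + 1)*sqrt(102) = 791*sqrt(102)/1696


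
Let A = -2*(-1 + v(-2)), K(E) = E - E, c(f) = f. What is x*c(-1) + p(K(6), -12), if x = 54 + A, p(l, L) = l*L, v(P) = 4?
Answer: -48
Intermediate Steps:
K(E) = 0
A = -6 (A = -2*(-1 + 4) = -2*3 = -6)
p(l, L) = L*l
x = 48 (x = 54 - 6 = 48)
x*c(-1) + p(K(6), -12) = 48*(-1) - 12*0 = -48 + 0 = -48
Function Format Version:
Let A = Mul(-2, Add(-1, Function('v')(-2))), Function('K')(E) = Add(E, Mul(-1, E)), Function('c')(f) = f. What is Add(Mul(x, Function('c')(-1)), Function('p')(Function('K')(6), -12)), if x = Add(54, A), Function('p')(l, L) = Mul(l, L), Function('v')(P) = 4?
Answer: -48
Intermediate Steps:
Function('K')(E) = 0
A = -6 (A = Mul(-2, Add(-1, 4)) = Mul(-2, 3) = -6)
Function('p')(l, L) = Mul(L, l)
x = 48 (x = Add(54, -6) = 48)
Add(Mul(x, Function('c')(-1)), Function('p')(Function('K')(6), -12)) = Add(Mul(48, -1), Mul(-12, 0)) = Add(-48, 0) = -48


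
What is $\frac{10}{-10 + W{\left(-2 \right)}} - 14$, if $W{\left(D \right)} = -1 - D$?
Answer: $- \frac{136}{9} \approx -15.111$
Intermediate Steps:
$\frac{10}{-10 + W{\left(-2 \right)}} - 14 = \frac{10}{-10 - -1} - 14 = \frac{10}{-10 + \left(-1 + 2\right)} - 14 = \frac{10}{-10 + 1} - 14 = \frac{10}{-9} - 14 = 10 \left(- \frac{1}{9}\right) - 14 = - \frac{10}{9} - 14 = - \frac{136}{9}$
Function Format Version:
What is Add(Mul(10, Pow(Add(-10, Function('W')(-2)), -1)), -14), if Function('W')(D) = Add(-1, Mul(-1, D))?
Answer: Rational(-136, 9) ≈ -15.111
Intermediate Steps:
Add(Mul(10, Pow(Add(-10, Function('W')(-2)), -1)), -14) = Add(Mul(10, Pow(Add(-10, Add(-1, Mul(-1, -2))), -1)), -14) = Add(Mul(10, Pow(Add(-10, Add(-1, 2)), -1)), -14) = Add(Mul(10, Pow(Add(-10, 1), -1)), -14) = Add(Mul(10, Pow(-9, -1)), -14) = Add(Mul(10, Rational(-1, 9)), -14) = Add(Rational(-10, 9), -14) = Rational(-136, 9)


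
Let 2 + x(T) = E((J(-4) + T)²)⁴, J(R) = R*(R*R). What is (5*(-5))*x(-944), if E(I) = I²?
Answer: -28399357999352050943422476468227502751021950566350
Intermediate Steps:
J(R) = R³ (J(R) = R*R² = R³)
x(T) = -2 + (-64 + T)¹⁶ (x(T) = -2 + ((((-4)³ + T)²)²)⁴ = -2 + (((-64 + T)²)²)⁴ = -2 + ((-64 + T)⁴)⁴ = -2 + (-64 + T)¹⁶)
(5*(-5))*x(-944) = (5*(-5))*(-2 + (-64 - 944)¹⁶) = -25*(-2 + (-1008)¹⁶) = -25*(-2 + 1135974319974082037736899058729100110040878022656) = -25*1135974319974082037736899058729100110040878022654 = -28399357999352050943422476468227502751021950566350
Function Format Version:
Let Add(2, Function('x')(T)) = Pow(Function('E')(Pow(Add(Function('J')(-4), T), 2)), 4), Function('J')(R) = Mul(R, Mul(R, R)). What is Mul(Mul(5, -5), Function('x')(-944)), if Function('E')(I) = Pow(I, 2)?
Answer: -28399357999352050943422476468227502751021950566350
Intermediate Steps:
Function('J')(R) = Pow(R, 3) (Function('J')(R) = Mul(R, Pow(R, 2)) = Pow(R, 3))
Function('x')(T) = Add(-2, Pow(Add(-64, T), 16)) (Function('x')(T) = Add(-2, Pow(Pow(Pow(Add(Pow(-4, 3), T), 2), 2), 4)) = Add(-2, Pow(Pow(Pow(Add(-64, T), 2), 2), 4)) = Add(-2, Pow(Pow(Add(-64, T), 4), 4)) = Add(-2, Pow(Add(-64, T), 16)))
Mul(Mul(5, -5), Function('x')(-944)) = Mul(Mul(5, -5), Add(-2, Pow(Add(-64, -944), 16))) = Mul(-25, Add(-2, Pow(-1008, 16))) = Mul(-25, Add(-2, 1135974319974082037736899058729100110040878022656)) = Mul(-25, 1135974319974082037736899058729100110040878022654) = -28399357999352050943422476468227502751021950566350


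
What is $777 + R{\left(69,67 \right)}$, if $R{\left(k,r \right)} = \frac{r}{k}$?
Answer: $\frac{53680}{69} \approx 777.97$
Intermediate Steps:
$777 + R{\left(69,67 \right)} = 777 + \frac{67}{69} = \frac{53680}{69}$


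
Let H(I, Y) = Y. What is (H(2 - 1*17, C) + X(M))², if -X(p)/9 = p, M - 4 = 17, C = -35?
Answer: 50176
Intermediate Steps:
M = 21 (M = 4 + 17 = 21)
X(p) = -9*p
(H(2 - 1*17, C) + X(M))² = (-35 - 9*21)² = (-35 - 189)² = (-224)² = 50176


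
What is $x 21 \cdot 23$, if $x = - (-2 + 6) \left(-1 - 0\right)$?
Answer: $1932$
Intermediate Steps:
$x = 4$ ($x = \left(-1\right) 4 \left(-1 + 0\right) = \left(-4\right) \left(-1\right) = 4$)
$x 21 \cdot 23 = 4 \cdot 21 \cdot 23 = 84 \cdot 23 = 1932$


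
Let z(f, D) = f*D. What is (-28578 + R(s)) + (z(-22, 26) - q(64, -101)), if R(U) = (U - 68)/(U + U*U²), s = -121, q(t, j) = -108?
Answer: -51453188455/1771682 ≈ -29042.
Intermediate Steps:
R(U) = (-68 + U)/(U + U³)
z(f, D) = D*f
(-28578 + R(s)) + (z(-22, 26) - q(64, -101)) = (-28578 + (-68 - 121)/(-121 + (-121)³)) + (26*(-22) - 1*(-108)) = (-28578 - 189/(-121 - 1771561)) + (-572 + 108) = (-28578 - 189/(-1771682)) - 464 = (-28578 - 1/1771682*(-189)) - 464 = (-28578 + 189/1771682) - 464 = -50631128007/1771682 - 464 = -51453188455/1771682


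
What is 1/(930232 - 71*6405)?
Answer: 1/475477 ≈ 2.1032e-6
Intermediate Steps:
1/(930232 - 71*6405) = 1/(930232 - 454755) = 1/475477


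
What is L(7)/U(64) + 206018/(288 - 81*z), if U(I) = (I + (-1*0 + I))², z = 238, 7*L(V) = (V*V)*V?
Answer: -1687234201/155566080 ≈ -10.846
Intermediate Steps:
L(V) = V³/7 (L(V) = ((V*V)*V)/7 = (V²*V)/7 = V³/7)
U(I) = 4*I² (U(I) = (I + (0 + I))² = (I + I)² = (2*I)² = 4*I²)
L(7)/U(64) + 206018/(288 - 81*z) = ((⅐)*7³)/((4*64²)) + 206018/(288 - 81*238) = ((⅐)*343)/((4*4096)) + 206018/(288 - 19278) = 49/16384 + 206018/(-18990) = 49*(1/16384) + 206018*(-1/18990) = 49/16384 - 103009/9495 = -1687234201/155566080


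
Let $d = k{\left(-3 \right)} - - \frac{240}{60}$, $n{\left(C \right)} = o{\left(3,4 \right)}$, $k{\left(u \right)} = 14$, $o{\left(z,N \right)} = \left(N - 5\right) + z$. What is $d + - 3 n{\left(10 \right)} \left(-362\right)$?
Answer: $2190$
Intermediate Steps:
$o{\left(z,N \right)} = -5 + N + z$ ($o{\left(z,N \right)} = \left(-5 + N\right) + z = -5 + N + z$)
$n{\left(C \right)} = 2$ ($n{\left(C \right)} = -5 + 4 + 3 = 2$)
$d = 18$ ($d = 14 - - \frac{240}{60} = 14 - \left(-240\right) \frac{1}{60} = 14 - -4 = 14 + 4 = 18$)
$d + - 3 n{\left(10 \right)} \left(-362\right) = 18 + \left(-3\right) 2 \left(-362\right) = 18 - -2172 = 18 + 2172 = 2190$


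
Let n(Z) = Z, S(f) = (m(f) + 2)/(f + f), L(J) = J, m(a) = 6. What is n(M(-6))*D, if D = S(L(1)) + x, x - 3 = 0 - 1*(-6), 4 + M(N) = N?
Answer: -130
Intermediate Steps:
M(N) = -4 + N
x = 9 (x = 3 + (0 - 1*(-6)) = 3 + (0 + 6) = 3 + 6 = 9)
S(f) = 4/f (S(f) = (6 + 2)/(f + f) = 8/((2*f)) = 8*(1/(2*f)) = 4/f)
D = 13 (D = 4/1 + 9 = 4*1 + 9 = 4 + 9 = 13)
n(M(-6))*D = (-4 - 6)*13 = -10*13 = -130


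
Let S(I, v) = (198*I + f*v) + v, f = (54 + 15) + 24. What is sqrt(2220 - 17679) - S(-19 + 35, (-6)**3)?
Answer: 17136 + I*sqrt(15459) ≈ 17136.0 + 124.33*I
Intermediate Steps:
f = 93 (f = 69 + 24 = 93)
S(I, v) = 94*v + 198*I (S(I, v) = (198*I + 93*v) + v = (93*v + 198*I) + v = 94*v + 198*I)
sqrt(2220 - 17679) - S(-19 + 35, (-6)**3) = sqrt(2220 - 17679) - (94*(-6)**3 + 198*(-19 + 35)) = sqrt(-15459) - (94*(-216) + 198*16) = I*sqrt(15459) - (-20304 + 3168) = I*sqrt(15459) - 1*(-17136) = I*sqrt(15459) + 17136 = 17136 + I*sqrt(15459)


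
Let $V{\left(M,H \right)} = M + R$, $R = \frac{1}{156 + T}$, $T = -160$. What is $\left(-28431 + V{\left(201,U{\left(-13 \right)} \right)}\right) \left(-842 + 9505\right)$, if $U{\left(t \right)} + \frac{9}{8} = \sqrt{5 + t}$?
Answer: $- \frac{978234623}{4} \approx -2.4456 \cdot 10^{8}$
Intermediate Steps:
$U{\left(t \right)} = - \frac{9}{8} + \sqrt{5 + t}$
$R = - \frac{1}{4}$ ($R = \frac{1}{156 - 160} = \frac{1}{-4} = - \frac{1}{4} \approx -0.25$)
$V{\left(M,H \right)} = - \frac{1}{4} + M$ ($V{\left(M,H \right)} = M - \frac{1}{4} = - \frac{1}{4} + M$)
$\left(-28431 + V{\left(201,U{\left(-13 \right)} \right)}\right) \left(-842 + 9505\right) = \left(-28431 + \left(- \frac{1}{4} + 201\right)\right) \left(-842 + 9505\right) = \left(-28431 + \frac{803}{4}\right) 8663 = \left(- \frac{112921}{4}\right) 8663 = - \frac{978234623}{4}$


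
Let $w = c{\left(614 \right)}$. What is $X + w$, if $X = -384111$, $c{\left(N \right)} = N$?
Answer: $-383497$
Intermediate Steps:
$w = 614$
$X + w = -384111 + 614 = -383497$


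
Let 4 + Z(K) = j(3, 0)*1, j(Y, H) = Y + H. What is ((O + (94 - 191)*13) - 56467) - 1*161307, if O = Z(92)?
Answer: -219036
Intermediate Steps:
j(Y, H) = H + Y
Z(K) = -1 (Z(K) = -4 + (0 + 3)*1 = -4 + 3*1 = -4 + 3 = -1)
O = -1
((O + (94 - 191)*13) - 56467) - 1*161307 = ((-1 + (94 - 191)*13) - 56467) - 1*161307 = ((-1 - 97*13) - 56467) - 161307 = ((-1 - 1261) - 56467) - 161307 = (-1262 - 56467) - 161307 = -57729 - 161307 = -219036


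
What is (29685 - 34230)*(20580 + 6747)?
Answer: -124201215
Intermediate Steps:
(29685 - 34230)*(20580 + 6747) = -4545*27327 = -124201215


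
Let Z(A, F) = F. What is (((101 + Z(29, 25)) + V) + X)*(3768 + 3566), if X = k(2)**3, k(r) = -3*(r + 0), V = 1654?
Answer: 11470376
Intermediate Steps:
k(r) = -3*r
X = -216 (X = (-3*2)**3 = (-6)**3 = -216)
(((101 + Z(29, 25)) + V) + X)*(3768 + 3566) = (((101 + 25) + 1654) - 216)*(3768 + 3566) = ((126 + 1654) - 216)*7334 = (1780 - 216)*7334 = 1564*7334 = 11470376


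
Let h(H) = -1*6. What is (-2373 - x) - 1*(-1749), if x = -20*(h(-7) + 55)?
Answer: 356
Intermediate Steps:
h(H) = -6
x = -980 (x = -20*(-6 + 55) = -20*49 = -980)
(-2373 - x) - 1*(-1749) = (-2373 - 1*(-980)) - 1*(-1749) = (-2373 + 980) + 1749 = -1393 + 1749 = 356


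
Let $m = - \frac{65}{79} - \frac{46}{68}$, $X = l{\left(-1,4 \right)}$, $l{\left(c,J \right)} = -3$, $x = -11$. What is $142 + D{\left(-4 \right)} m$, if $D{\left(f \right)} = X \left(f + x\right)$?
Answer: $\frac{200197}{2686} \approx 74.533$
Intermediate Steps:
$X = -3$
$D{\left(f \right)} = 33 - 3 f$ ($D{\left(f \right)} = - 3 \left(f - 11\right) = - 3 \left(-11 + f\right) = 33 - 3 f$)
$m = - \frac{4027}{2686}$ ($m = \left(-65\right) \frac{1}{79} - \frac{23}{34} = - \frac{65}{79} - \frac{23}{34} = - \frac{4027}{2686} \approx -1.4993$)
$142 + D{\left(-4 \right)} m = 142 + \left(33 - -12\right) \left(- \frac{4027}{2686}\right) = 142 + \left(33 + 12\right) \left(- \frac{4027}{2686}\right) = 142 + 45 \left(- \frac{4027}{2686}\right) = 142 - \frac{181215}{2686} = \frac{200197}{2686}$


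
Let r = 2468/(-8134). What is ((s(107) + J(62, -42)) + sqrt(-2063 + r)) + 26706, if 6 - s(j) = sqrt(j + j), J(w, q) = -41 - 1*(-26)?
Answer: 26697 - sqrt(214) + I*sqrt(696490765)/581 ≈ 26682.0 + 45.424*I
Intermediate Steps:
J(w, q) = -15 (J(w, q) = -41 + 26 = -15)
s(j) = 6 - sqrt(2)*sqrt(j) (s(j) = 6 - sqrt(j + j) = 6 - sqrt(2*j) = 6 - sqrt(2)*sqrt(j))
r = -1234/4067 (r = 2468*(-1/8134) = -1234/4067 ≈ -0.30342)
((s(107) + J(62, -42)) + sqrt(-2063 + r)) + 26706 = (((6 - sqrt(2)*sqrt(107)) - 15) + sqrt(-2063 - 1234/4067)) + 26706 = (((6 - sqrt(214)) - 15) + sqrt(-8391455/4067)) + 26706 = ((-9 - sqrt(214)) + I*sqrt(696490765)/581) + 26706 = (-9 - sqrt(214) + I*sqrt(696490765)/581) + 26706 = 26697 - sqrt(214) + I*sqrt(696490765)/581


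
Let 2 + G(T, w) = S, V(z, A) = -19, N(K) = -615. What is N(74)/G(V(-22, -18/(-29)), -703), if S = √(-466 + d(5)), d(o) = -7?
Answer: 410/159 + 205*I*√473/159 ≈ 2.5786 + 28.041*I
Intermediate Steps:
S = I*√473 (S = √(-466 - 7) = √(-473) = I*√473 ≈ 21.749*I)
G(T, w) = -2 + I*√473
N(74)/G(V(-22, -18/(-29)), -703) = -615/(-2 + I*√473)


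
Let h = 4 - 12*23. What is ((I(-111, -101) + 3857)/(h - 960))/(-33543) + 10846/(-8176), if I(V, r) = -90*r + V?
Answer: -2000472065/1508361624 ≈ -1.3263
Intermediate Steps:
I(V, r) = V - 90*r
h = -272 (h = 4 - 276 = -272)
((I(-111, -101) + 3857)/(h - 960))/(-33543) + 10846/(-8176) = (((-111 - 90*(-101)) + 3857)/(-272 - 960))/(-33543) + 10846/(-8176) = (((-111 + 9090) + 3857)/(-1232))*(-1/33543) + 10846*(-1/8176) = ((8979 + 3857)*(-1/1232))*(-1/33543) - 5423/4088 = (12836*(-1/1232))*(-1/33543) - 5423/4088 = -3209/308*(-1/33543) - 5423/4088 = 3209/10331244 - 5423/4088 = -2000472065/1508361624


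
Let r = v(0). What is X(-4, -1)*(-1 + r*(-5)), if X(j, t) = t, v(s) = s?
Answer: 1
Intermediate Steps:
r = 0
X(-4, -1)*(-1 + r*(-5)) = -(-1 + 0*(-5)) = -(-1 + 0) = -1*(-1) = 1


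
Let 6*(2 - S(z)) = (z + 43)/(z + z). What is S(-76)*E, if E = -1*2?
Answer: -597/152 ≈ -3.9276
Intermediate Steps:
E = -2
S(z) = 2 - (43 + z)/(12*z) (S(z) = 2 - (z + 43)/(6*(z + z)) = 2 - (43 + z)/(6*(2*z)) = 2 - (43 + z)*1/(2*z)/6 = 2 - (43 + z)/(12*z))
S(-76)*E = ((1/12)*(-43 + 23*(-76))/(-76))*(-2) = ((1/12)*(-1/76)*(-43 - 1748))*(-2) = ((1/12)*(-1/76)*(-1791))*(-2) = (597/304)*(-2) = -597/152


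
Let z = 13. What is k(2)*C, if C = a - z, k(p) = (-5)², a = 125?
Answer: 2800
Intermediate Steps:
k(p) = 25
C = 112 (C = 125 - 1*13 = 125 - 13 = 112)
k(2)*C = 25*112 = 2800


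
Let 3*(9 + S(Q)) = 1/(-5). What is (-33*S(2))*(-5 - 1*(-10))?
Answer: 1496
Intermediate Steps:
S(Q) = -136/15 (S(Q) = -9 + (1/3)/(-5) = -9 + (1/3)*(-1/5) = -9 - 1/15 = -136/15)
(-33*S(2))*(-5 - 1*(-10)) = (-33*(-136/15))*(-5 - 1*(-10)) = 1496*(-5 + 10)/5 = (1496/5)*5 = 1496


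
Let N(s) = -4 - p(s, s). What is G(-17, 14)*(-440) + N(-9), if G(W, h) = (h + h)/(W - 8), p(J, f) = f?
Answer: 2489/5 ≈ 497.80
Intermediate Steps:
N(s) = -4 - s
G(W, h) = 2*h/(-8 + W) (G(W, h) = (2*h)/(-8 + W) = 2*h/(-8 + W))
G(-17, 14)*(-440) + N(-9) = (2*14/(-8 - 17))*(-440) + (-4 - 1*(-9)) = (2*14/(-25))*(-440) + (-4 + 9) = (2*14*(-1/25))*(-440) + 5 = -28/25*(-440) + 5 = 2464/5 + 5 = 2489/5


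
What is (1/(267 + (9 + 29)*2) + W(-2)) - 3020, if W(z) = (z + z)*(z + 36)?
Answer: -1082507/343 ≈ -3156.0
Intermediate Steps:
W(z) = 2*z*(36 + z) (W(z) = (2*z)*(36 + z) = 2*z*(36 + z))
(1/(267 + (9 + 29)*2) + W(-2)) - 3020 = (1/(267 + (9 + 29)*2) + 2*(-2)*(36 - 2)) - 3020 = (1/(267 + 38*2) + 2*(-2)*34) - 3020 = (1/(267 + 76) - 136) - 3020 = (1/343 - 136) - 3020 = -46647/343 - 3020 = -1082507/343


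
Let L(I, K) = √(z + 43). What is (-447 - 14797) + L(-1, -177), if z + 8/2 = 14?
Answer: -15244 + √53 ≈ -15237.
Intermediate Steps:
z = 10 (z = -4 + 14 = 10)
L(I, K) = √53 (L(I, K) = √(10 + 43) = √53)
(-447 - 14797) + L(-1, -177) = (-447 - 14797) + √53 = -15244 + √53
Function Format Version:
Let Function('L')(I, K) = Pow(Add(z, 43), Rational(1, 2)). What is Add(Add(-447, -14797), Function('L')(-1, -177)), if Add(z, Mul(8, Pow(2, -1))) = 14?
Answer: Add(-15244, Pow(53, Rational(1, 2))) ≈ -15237.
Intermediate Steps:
z = 10 (z = Add(-4, 14) = 10)
Function('L')(I, K) = Pow(53, Rational(1, 2)) (Function('L')(I, K) = Pow(Add(10, 43), Rational(1, 2)) = Pow(53, Rational(1, 2)))
Add(Add(-447, -14797), Function('L')(-1, -177)) = Add(Add(-447, -14797), Pow(53, Rational(1, 2))) = Add(-15244, Pow(53, Rational(1, 2)))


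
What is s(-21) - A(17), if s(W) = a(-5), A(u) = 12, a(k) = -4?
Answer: -16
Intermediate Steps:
s(W) = -4
s(-21) - A(17) = -4 - 1*12 = -4 - 12 = -16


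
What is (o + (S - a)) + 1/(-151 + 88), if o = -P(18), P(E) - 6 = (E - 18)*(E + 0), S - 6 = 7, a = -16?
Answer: 1448/63 ≈ 22.984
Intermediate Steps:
S = 13 (S = 6 + 7 = 13)
P(E) = 6 + E*(-18 + E) (P(E) = 6 + (E - 18)*(E + 0) = 6 + (-18 + E)*E = 6 + E*(-18 + E))
o = -6 (o = -(6 + 18**2 - 18*18) = -(6 + 324 - 324) = -1*6 = -6)
(o + (S - a)) + 1/(-151 + 88) = (-6 + (13 - 1*(-16))) + 1/(-151 + 88) = (-6 + (13 + 16)) + 1/(-63) = (-6 + 29) - 1/63 = 23 - 1/63 = 1448/63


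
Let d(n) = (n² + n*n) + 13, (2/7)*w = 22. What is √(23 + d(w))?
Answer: √11894 ≈ 109.06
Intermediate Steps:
w = 77 (w = (7/2)*22 = 77)
d(n) = 13 + 2*n² (d(n) = (n² + n²) + 13 = 2*n² + 13 = 13 + 2*n²)
√(23 + d(w)) = √(23 + (13 + 2*77²)) = √(23 + (13 + 2*5929)) = √(23 + (13 + 11858)) = √(23 + 11871) = √11894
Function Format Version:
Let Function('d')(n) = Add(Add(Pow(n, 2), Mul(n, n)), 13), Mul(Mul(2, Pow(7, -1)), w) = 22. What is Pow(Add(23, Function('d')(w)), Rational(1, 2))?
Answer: Pow(11894, Rational(1, 2)) ≈ 109.06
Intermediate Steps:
w = 77 (w = Mul(Rational(7, 2), 22) = 77)
Function('d')(n) = Add(13, Mul(2, Pow(n, 2))) (Function('d')(n) = Add(Add(Pow(n, 2), Pow(n, 2)), 13) = Add(Mul(2, Pow(n, 2)), 13) = Add(13, Mul(2, Pow(n, 2))))
Pow(Add(23, Function('d')(w)), Rational(1, 2)) = Pow(Add(23, Add(13, Mul(2, Pow(77, 2)))), Rational(1, 2)) = Pow(Add(23, Add(13, Mul(2, 5929))), Rational(1, 2)) = Pow(Add(23, Add(13, 11858)), Rational(1, 2)) = Pow(Add(23, 11871), Rational(1, 2)) = Pow(11894, Rational(1, 2))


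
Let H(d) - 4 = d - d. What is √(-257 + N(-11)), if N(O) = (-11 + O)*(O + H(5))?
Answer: I*√103 ≈ 10.149*I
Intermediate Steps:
H(d) = 4 (H(d) = 4 + (d - d) = 4 + 0 = 4)
N(O) = (-11 + O)*(4 + O) (N(O) = (-11 + O)*(O + 4) = (-11 + O)*(4 + O))
√(-257 + N(-11)) = √(-257 + (-44 + (-11)² - 7*(-11))) = √(-257 + (-44 + 121 + 77)) = √(-257 + 154) = √(-103) = I*√103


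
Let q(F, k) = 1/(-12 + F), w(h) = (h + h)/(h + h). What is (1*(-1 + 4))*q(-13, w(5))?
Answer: -3/25 ≈ -0.12000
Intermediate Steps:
w(h) = 1 (w(h) = (2*h)/((2*h)) = (2*h)*(1/(2*h)) = 1)
(1*(-1 + 4))*q(-13, w(5)) = (1*(-1 + 4))/(-12 - 13) = (1*3)/(-25) = 3*(-1/25) = -3/25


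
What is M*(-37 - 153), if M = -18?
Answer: 3420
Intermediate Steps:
M*(-37 - 153) = -18*(-37 - 153) = -18*(-190) = 3420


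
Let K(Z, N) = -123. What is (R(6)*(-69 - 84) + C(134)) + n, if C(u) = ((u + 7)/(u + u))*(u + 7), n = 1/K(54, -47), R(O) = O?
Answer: -27815857/32964 ≈ -843.83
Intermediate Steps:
n = -1/123 (n = 1/(-123) = -1/123 ≈ -0.0081301)
C(u) = (7 + u)²/(2*u) (C(u) = ((7 + u)/((2*u)))*(7 + u) = ((7 + u)*(1/(2*u)))*(7 + u) = ((7 + u)/(2*u))*(7 + u) = (7 + u)²/(2*u))
(R(6)*(-69 - 84) + C(134)) + n = (6*(-69 - 84) + (½)*(7 + 134)²/134) - 1/123 = (6*(-153) + (½)*(1/134)*141²) - 1/123 = (-918 + (½)*(1/134)*19881) - 1/123 = (-918 + 19881/268) - 1/123 = -226143/268 - 1/123 = -27815857/32964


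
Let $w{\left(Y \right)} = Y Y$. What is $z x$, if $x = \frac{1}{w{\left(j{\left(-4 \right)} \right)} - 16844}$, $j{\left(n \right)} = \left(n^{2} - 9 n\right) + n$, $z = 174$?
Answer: $- \frac{87}{7270} \approx -0.011967$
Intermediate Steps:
$j{\left(n \right)} = n^{2} - 8 n$
$w{\left(Y \right)} = Y^{2}$
$x = - \frac{1}{14540}$ ($x = \frac{1}{\left(- 4 \left(-8 - 4\right)\right)^{2} - 16844} = \frac{1}{\left(\left(-4\right) \left(-12\right)\right)^{2} - 16844} = \frac{1}{48^{2} - 16844} = \frac{1}{2304 - 16844} = \frac{1}{-14540} = - \frac{1}{14540} \approx -6.8776 \cdot 10^{-5}$)
$z x = 174 \left(- \frac{1}{14540}\right) = - \frac{87}{7270}$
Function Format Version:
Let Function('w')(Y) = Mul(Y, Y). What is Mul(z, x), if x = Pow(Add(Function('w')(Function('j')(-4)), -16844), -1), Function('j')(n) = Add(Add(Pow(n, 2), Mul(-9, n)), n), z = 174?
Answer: Rational(-87, 7270) ≈ -0.011967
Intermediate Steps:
Function('j')(n) = Add(Pow(n, 2), Mul(-8, n))
Function('w')(Y) = Pow(Y, 2)
x = Rational(-1, 14540) (x = Pow(Add(Pow(Mul(-4, Add(-8, -4)), 2), -16844), -1) = Pow(Add(Pow(Mul(-4, -12), 2), -16844), -1) = Pow(Add(Pow(48, 2), -16844), -1) = Pow(Add(2304, -16844), -1) = Pow(-14540, -1) = Rational(-1, 14540) ≈ -6.8776e-5)
Mul(z, x) = Mul(174, Rational(-1, 14540)) = Rational(-87, 7270)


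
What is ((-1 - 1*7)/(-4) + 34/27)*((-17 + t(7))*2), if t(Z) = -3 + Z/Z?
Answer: -3344/27 ≈ -123.85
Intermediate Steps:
t(Z) = -2 (t(Z) = -3 + 1 = -2)
((-1 - 1*7)/(-4) + 34/27)*((-17 + t(7))*2) = ((-1 - 1*7)/(-4) + 34/27)*((-17 - 2)*2) = ((-1 - 7)*(-¼) + 34*(1/27))*(-19*2) = (-8*(-¼) + 34/27)*(-38) = (2 + 34/27)*(-38) = (88/27)*(-38) = -3344/27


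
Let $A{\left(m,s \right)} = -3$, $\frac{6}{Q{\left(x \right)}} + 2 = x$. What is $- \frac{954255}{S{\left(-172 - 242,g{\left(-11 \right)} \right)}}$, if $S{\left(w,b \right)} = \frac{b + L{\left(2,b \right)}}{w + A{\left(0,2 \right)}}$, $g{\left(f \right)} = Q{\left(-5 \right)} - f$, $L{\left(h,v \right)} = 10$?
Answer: $\frac{928490115}{47} \approx 1.9755 \cdot 10^{7}$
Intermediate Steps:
$Q{\left(x \right)} = \frac{6}{-2 + x}$
$g{\left(f \right)} = - \frac{6}{7} - f$ ($g{\left(f \right)} = \frac{6}{-2 - 5} - f = \frac{6}{-7} - f = 6 \left(- \frac{1}{7}\right) - f = - \frac{6}{7} - f$)
$S{\left(w,b \right)} = \frac{10 + b}{-3 + w}$ ($S{\left(w,b \right)} = \frac{b + 10}{w - 3} = \frac{10 + b}{-3 + w}$)
$- \frac{954255}{S{\left(-172 - 242,g{\left(-11 \right)} \right)}} = - \frac{954255}{\frac{1}{-3 - 414} \left(10 - - \frac{71}{7}\right)} = - \frac{954255}{\frac{1}{-3 - 414} \left(10 + \left(- \frac{6}{7} + 11\right)\right)} = - \frac{954255}{\frac{1}{-417} \left(10 + \frac{71}{7}\right)} = - \frac{954255}{\left(- \frac{1}{417}\right) \frac{141}{7}} = - \frac{954255}{- \frac{47}{973}} = \left(-954255\right) \left(- \frac{973}{47}\right) = \frac{928490115}{47}$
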